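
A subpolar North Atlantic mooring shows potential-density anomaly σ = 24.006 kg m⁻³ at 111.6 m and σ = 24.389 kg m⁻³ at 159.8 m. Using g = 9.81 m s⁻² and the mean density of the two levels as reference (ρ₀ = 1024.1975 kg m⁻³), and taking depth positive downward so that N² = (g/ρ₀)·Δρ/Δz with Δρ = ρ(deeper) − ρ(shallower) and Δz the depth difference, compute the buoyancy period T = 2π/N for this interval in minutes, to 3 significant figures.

Δρ = 1024.389 − 1024.006 = 0.383 kg m⁻³ over Δz = 159.8 − 111.6 = 48.2 m.
N² = (9.81/1024.1975) × (0.383/48.2) = 7.6109 × 10⁻⁵ s⁻².
N = √(7.6109 × 10⁻⁵) = 8.7240 × 10⁻³ rad s⁻¹, so T = 2π/N = 720.22 s = 12.004 min ≈ 12.0 min.
N² > 0, so the interval is statically stable.

12.0 min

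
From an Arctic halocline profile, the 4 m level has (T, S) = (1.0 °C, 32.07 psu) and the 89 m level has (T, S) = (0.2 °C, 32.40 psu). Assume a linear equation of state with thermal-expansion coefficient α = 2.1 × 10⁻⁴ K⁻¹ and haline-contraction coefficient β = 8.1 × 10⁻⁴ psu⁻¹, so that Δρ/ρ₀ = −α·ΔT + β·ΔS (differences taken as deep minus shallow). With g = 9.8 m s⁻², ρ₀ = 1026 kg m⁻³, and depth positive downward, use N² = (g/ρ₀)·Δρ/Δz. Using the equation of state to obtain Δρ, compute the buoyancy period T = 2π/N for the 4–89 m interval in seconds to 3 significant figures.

887 s

ΔT = -0.8 K, ΔS = +0.33 psu (deep − shallow).
Δρ/ρ₀ = −αΔT + βΔS = 1.68 × 10⁻⁴ + 2.673 × 10⁻⁴ = 4.353 × 10⁻⁴, so Δρ ≈ 0.4466 kg m⁻³.
N² = (g/ρ₀)·Δρ/Δz = g·(Δρ/ρ₀)/Δz = 9.8 × 4.353 × 10⁻⁴ / 85 = 5.0188 × 10⁻⁵ s⁻².
N = √(5.0188 × 10⁻⁵) = 7.0843 × 10⁻³ rad s⁻¹ → T = 2π/N = 886.92 s ≈ 887 s.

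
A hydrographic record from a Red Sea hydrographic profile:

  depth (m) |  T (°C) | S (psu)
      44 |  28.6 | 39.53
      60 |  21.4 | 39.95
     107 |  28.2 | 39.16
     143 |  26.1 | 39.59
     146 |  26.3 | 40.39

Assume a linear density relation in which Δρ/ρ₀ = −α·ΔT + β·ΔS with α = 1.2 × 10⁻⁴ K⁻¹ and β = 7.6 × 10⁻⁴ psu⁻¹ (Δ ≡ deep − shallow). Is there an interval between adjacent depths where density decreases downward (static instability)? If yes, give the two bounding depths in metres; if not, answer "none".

60–107 m

Evaluate Δρ/ρ₀ = −αΔT + βΔS across each adjacent pair:
  44–60 m: −αΔT+βΔS = −(1.2 × 10⁻⁴)(-7.2)+(7.6 × 10⁻⁴)(+0.42) = 1.2 × 10⁻³ → stable
  60–107 m: −αΔT+βΔS = −(1.2 × 10⁻⁴)(+6.8)+(7.6 × 10⁻⁴)(-0.79) = -1.4 × 10⁻³ → UNSTABLE
  107–143 m: −αΔT+βΔS = −(1.2 × 10⁻⁴)(-2.1)+(7.6 × 10⁻⁴)(+0.43) = 5.8 × 10⁻⁴ → stable
  143–146 m: −αΔT+βΔS = −(1.2 × 10⁻⁴)(+0.2)+(7.6 × 10⁻⁴)(+0.80) = 5.8 × 10⁻⁴ → stable
The 60–107 m interval has Δρ < 0: lighter water underlies denser water.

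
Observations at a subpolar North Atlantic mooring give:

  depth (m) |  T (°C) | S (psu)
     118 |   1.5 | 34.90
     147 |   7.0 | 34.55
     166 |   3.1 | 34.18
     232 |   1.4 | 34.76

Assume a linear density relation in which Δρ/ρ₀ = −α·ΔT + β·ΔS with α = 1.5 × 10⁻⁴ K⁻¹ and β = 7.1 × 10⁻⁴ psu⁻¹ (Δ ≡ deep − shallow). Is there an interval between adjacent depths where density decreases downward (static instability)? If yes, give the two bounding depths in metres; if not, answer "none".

Evaluate Δρ/ρ₀ = −αΔT + βΔS across each adjacent pair:
  118–147 m: −αΔT+βΔS = −(1.5 × 10⁻⁴)(+5.5)+(7.1 × 10⁻⁴)(-0.35) = -1.1 × 10⁻³ → UNSTABLE
  147–166 m: −αΔT+βΔS = −(1.5 × 10⁻⁴)(-3.9)+(7.1 × 10⁻⁴)(-0.37) = 3.2 × 10⁻⁴ → stable
  166–232 m: −αΔT+βΔS = −(1.5 × 10⁻⁴)(-1.7)+(7.1 × 10⁻⁴)(+0.58) = 6.7 × 10⁻⁴ → stable
The 118–147 m interval has Δρ < 0: lighter water underlies denser water.

118–147 m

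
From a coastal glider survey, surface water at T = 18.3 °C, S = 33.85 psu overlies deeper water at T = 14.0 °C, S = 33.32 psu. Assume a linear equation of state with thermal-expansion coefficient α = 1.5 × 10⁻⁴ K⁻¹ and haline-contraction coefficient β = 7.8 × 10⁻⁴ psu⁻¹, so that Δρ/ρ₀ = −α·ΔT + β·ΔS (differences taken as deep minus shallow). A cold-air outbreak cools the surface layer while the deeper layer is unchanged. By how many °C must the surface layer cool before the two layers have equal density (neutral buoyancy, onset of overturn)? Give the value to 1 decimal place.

Neutral buoyancy requires Δρ = 0, i.e. −α(T_deep − T_surf′) + β(S_deep − S_surf) = 0.
T_surf′ = T_deep − (β/α)·ΔS = 14.0 − (7.8 × 10⁻⁴/1.5 × 10⁻⁴)·(-0.53) = 16.756 °C.
Cooling required: 18.3 − (16.756) = 1.544 °C.

1.5 °C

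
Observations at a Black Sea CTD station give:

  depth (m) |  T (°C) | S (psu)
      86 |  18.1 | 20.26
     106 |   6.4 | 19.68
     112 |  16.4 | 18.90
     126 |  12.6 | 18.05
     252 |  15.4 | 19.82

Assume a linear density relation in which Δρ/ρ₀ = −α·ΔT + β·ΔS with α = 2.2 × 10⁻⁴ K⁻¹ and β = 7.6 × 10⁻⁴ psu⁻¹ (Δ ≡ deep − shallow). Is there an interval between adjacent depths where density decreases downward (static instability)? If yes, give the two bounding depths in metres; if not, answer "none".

106–112 m

Evaluate Δρ/ρ₀ = −αΔT + βΔS across each adjacent pair:
  86–106 m: −αΔT+βΔS = −(2.2 × 10⁻⁴)(-11.7)+(7.6 × 10⁻⁴)(-0.58) = 2.1 × 10⁻³ → stable
  106–112 m: −αΔT+βΔS = −(2.2 × 10⁻⁴)(+10.0)+(7.6 × 10⁻⁴)(-0.78) = -2.8 × 10⁻³ → UNSTABLE
  112–126 m: −αΔT+βΔS = −(2.2 × 10⁻⁴)(-3.8)+(7.6 × 10⁻⁴)(-0.85) = 1.9 × 10⁻⁴ → stable
  126–252 m: −αΔT+βΔS = −(2.2 × 10⁻⁴)(+2.8)+(7.6 × 10⁻⁴)(+1.77) = 7.3 × 10⁻⁴ → stable
The 106–112 m interval has Δρ < 0: lighter water underlies denser water.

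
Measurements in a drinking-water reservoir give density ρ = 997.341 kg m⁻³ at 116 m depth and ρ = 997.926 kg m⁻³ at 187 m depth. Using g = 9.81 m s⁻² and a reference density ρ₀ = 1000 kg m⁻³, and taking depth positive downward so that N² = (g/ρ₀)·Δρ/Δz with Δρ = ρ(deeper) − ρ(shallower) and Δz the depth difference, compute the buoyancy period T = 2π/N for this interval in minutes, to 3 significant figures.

11.6 min

Δρ = 997.926 − 997.341 = 0.585 kg m⁻³ over Δz = 187 − 116 = 71 m.
N² = (9.81/1000) × (0.585/71) = 8.0829 × 10⁻⁵ s⁻².
N = √(8.0829 × 10⁻⁵) = 8.9905 × 10⁻³ rad s⁻¹, so T = 2π/N = 698.87 s = 11.648 min ≈ 11.6 min.
Since Δρ > 0 the layer is stably stratified.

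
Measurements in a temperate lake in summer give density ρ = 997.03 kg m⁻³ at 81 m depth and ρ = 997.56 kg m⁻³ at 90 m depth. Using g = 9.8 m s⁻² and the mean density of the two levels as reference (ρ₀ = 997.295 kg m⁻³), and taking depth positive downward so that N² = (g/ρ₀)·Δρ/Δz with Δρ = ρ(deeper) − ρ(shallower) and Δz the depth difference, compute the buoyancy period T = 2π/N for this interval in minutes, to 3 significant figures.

Δρ = 997.56 − 997.03 = 0.53 kg m⁻³ over Δz = 90 − 81 = 9 m.
N² = (9.8/997.295) × (0.53/9) = 5.7868 × 10⁻⁴ s⁻².
N = √(5.7868 × 10⁻⁴) = 0.024056 rad s⁻¹, so T = 2π/N = 261.19 s = 4.3532 min ≈ 4.35 min.
Since Δρ > 0 the layer is stably stratified.

4.35 min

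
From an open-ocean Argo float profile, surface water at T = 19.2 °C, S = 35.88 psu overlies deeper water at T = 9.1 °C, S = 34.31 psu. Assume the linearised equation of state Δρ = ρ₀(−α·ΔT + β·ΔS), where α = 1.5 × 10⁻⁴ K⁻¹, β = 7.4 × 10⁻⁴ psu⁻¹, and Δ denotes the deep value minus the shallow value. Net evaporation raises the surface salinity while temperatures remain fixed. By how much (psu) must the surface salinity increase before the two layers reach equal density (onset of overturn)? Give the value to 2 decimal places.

Neutral buoyancy requires −α(T_deep − T_surf) + β(S_deep − S_surf′) = 0.
S_surf′ = S_deep − (α/β)·ΔT = 34.31 − (1.5 × 10⁻⁴/7.4 × 10⁻⁴)·(-10.1) = 36.3573 psu.
Increase required: 36.3573 − 35.88 = 0.4773 psu.

0.48 psu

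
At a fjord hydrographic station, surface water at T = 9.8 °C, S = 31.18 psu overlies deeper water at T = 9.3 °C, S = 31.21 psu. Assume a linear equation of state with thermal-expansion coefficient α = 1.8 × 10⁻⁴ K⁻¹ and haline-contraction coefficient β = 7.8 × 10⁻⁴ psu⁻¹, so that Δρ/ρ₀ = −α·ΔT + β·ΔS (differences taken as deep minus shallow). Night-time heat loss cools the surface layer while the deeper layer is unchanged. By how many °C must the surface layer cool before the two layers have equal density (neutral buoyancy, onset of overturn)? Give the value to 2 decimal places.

0.63 °C

Neutral buoyancy requires Δρ = 0, i.e. −α(T_deep − T_surf′) + β(S_deep − S_surf) = 0.
T_surf′ = T_deep − (β/α)·ΔS = 9.3 − (7.8 × 10⁻⁴/1.8 × 10⁻⁴)·(+0.03) = 9.1700 °C.
Cooling required: 9.8 − (9.1700) = 0.6300 °C.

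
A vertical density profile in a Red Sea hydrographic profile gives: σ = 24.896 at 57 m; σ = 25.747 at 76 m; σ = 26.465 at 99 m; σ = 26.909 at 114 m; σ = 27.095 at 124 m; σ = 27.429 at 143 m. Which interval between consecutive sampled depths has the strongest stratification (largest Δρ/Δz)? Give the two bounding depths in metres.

57–76 m

Compute the density gradient over each adjacent pair:
  57–76 m: Δρ/Δz = 0.851/19 = 0.045 kg m⁻⁴
  76–99 m: Δρ/Δz = 0.718/23 = 0.031 kg m⁻⁴
  99–114 m: Δρ/Δz = 0.444/15 = 0.030 kg m⁻⁴
  114–124 m: Δρ/Δz = 0.186/10 = 0.019 kg m⁻⁴
  124–143 m: Δρ/Δz = 0.334/19 = 0.018 kg m⁻⁴
The largest gradient is in the 57–76 m interval — the pycnocline.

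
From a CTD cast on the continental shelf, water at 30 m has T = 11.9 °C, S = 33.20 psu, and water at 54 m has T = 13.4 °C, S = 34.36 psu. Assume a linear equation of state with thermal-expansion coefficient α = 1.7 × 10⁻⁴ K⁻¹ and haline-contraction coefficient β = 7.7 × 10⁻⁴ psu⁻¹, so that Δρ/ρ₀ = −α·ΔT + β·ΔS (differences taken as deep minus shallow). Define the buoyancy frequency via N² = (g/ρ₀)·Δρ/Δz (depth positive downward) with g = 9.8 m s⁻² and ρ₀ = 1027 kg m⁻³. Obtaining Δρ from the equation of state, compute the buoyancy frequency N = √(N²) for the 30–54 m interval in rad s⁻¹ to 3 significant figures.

ΔT = +1.5 K, ΔS = +1.16 psu (deep − shallow).
Δρ/ρ₀ = −αΔT + βΔS = -2.55 × 10⁻⁴ + 8.932 × 10⁻⁴ = 6.382 × 10⁻⁴, so Δρ ≈ 0.6554 kg m⁻³.
N² = (g/ρ₀)·Δρ/Δz = g·(Δρ/ρ₀)/Δz = 9.8 × 6.382 × 10⁻⁴ / 24 = 2.6060 × 10⁻⁴ s⁻².
N = √(2.6060 × 10⁻⁴) = 0.016143 rad s⁻¹ ≈ 0.0161 rad s⁻¹.

0.0161 rad s⁻¹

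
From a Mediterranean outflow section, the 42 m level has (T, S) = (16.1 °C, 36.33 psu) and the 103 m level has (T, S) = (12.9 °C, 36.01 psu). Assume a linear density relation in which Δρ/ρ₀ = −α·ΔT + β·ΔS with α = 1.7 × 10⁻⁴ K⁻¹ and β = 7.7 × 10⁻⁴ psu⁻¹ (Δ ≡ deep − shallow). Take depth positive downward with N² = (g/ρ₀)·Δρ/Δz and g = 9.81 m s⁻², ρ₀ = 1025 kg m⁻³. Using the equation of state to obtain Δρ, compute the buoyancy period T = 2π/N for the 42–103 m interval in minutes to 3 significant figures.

ΔT = -3.2 K, ΔS = -0.32 psu (deep − shallow).
Δρ/ρ₀ = −αΔT + βΔS = 5.44 × 10⁻⁴ − 2.464 × 10⁻⁴ = 2.976 × 10⁻⁴, so Δρ ≈ 0.3050 kg m⁻³.
N² = (g/ρ₀)·Δρ/Δz = g·(Δρ/ρ₀)/Δz = 9.81 × 2.976 × 10⁻⁴ / 61 = 4.7860 × 10⁻⁵ s⁻².
N = √(4.7860 × 10⁻⁵) = 6.9181 × 10⁻³ rad s⁻¹ → T = 2π/N = 908.22 s = 15.137 min ≈ 15.1 min.

15.1 min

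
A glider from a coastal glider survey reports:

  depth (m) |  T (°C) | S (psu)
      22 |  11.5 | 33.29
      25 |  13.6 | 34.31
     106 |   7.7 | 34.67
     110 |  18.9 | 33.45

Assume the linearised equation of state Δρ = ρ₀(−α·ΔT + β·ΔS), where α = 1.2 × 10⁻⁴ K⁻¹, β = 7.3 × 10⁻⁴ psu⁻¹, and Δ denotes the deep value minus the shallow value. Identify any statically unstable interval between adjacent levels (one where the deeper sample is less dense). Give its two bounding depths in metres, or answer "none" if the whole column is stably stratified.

106–110 m

Evaluate Δρ/ρ₀ = −αΔT + βΔS across each adjacent pair:
  22–25 m: −αΔT+βΔS = −(1.2 × 10⁻⁴)(+2.1)+(7.3 × 10⁻⁴)(+1.02) = 4.9 × 10⁻⁴ → stable
  25–106 m: −αΔT+βΔS = −(1.2 × 10⁻⁴)(-5.9)+(7.3 × 10⁻⁴)(+0.36) = 9.7 × 10⁻⁴ → stable
  106–110 m: −αΔT+βΔS = −(1.2 × 10⁻⁴)(+11.2)+(7.3 × 10⁻⁴)(-1.22) = -2.2 × 10⁻³ → UNSTABLE
The 106–110 m interval has Δρ < 0: lighter water underlies denser water.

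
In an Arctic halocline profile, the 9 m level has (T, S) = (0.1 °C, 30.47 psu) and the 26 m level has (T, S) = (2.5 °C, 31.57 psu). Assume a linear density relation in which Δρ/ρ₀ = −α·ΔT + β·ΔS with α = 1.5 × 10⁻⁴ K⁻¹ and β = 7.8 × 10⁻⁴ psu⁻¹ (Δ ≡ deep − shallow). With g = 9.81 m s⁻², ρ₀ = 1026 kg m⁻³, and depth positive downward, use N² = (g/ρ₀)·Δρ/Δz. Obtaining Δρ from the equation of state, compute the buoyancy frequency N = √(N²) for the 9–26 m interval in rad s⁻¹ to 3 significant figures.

0.0170 rad s⁻¹

ΔT = +2.4 K, ΔS = +1.10 psu (deep − shallow).
Δρ/ρ₀ = −αΔT + βΔS = -3.60 × 10⁻⁴ + 8.58 × 10⁻⁴ = 4.98 × 10⁻⁴, so Δρ ≈ 0.5109 kg m⁻³.
N² = (g/ρ₀)·Δρ/Δz = g·(Δρ/ρ₀)/Δz = 9.81 × 4.98 × 10⁻⁴ / 17 = 2.8738 × 10⁻⁴ s⁻².
N = √(2.8738 × 10⁻⁴) = 0.016952 rad s⁻¹ ≈ 0.0170 rad s⁻¹.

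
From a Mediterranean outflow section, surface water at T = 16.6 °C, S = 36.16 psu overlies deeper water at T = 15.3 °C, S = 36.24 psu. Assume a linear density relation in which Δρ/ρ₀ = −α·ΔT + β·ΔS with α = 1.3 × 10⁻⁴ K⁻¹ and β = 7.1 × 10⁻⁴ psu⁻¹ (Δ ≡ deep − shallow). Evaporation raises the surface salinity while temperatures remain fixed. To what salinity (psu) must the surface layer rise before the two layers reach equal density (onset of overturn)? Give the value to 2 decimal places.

36.48 psu

Neutral buoyancy requires −α(T_deep − T_surf) + β(S_deep − S_surf′) = 0.
S_surf′ = S_deep − (α/β)·ΔT = 36.24 − (1.3 × 10⁻⁴/7.1 × 10⁻⁴)·(-1.3) = 36.4780 psu.
Increase required: 36.4780 − 36.16 = 0.3180 psu.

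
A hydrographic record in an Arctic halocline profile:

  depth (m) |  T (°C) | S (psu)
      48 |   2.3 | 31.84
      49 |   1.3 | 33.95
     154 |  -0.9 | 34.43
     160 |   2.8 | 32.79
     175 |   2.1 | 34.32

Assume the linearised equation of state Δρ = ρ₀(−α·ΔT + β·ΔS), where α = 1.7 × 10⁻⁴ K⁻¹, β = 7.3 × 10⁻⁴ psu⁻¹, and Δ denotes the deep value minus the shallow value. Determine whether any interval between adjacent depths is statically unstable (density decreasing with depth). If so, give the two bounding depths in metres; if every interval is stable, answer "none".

154–160 m

Evaluate Δρ/ρ₀ = −αΔT + βΔS across each adjacent pair:
  48–49 m: −αΔT+βΔS = −(1.7 × 10⁻⁴)(-1.0)+(7.3 × 10⁻⁴)(+2.11) = 1.7 × 10⁻³ → stable
  49–154 m: −αΔT+βΔS = −(1.7 × 10⁻⁴)(-2.2)+(7.3 × 10⁻⁴)(+0.48) = 7.2 × 10⁻⁴ → stable
  154–160 m: −αΔT+βΔS = −(1.7 × 10⁻⁴)(+3.7)+(7.3 × 10⁻⁴)(-1.64) = -1.8 × 10⁻³ → UNSTABLE
  160–175 m: −αΔT+βΔS = −(1.7 × 10⁻⁴)(-0.7)+(7.3 × 10⁻⁴)(+1.53) = 1.2 × 10⁻³ → stable
The 154–160 m interval has Δρ < 0: lighter water underlies denser water.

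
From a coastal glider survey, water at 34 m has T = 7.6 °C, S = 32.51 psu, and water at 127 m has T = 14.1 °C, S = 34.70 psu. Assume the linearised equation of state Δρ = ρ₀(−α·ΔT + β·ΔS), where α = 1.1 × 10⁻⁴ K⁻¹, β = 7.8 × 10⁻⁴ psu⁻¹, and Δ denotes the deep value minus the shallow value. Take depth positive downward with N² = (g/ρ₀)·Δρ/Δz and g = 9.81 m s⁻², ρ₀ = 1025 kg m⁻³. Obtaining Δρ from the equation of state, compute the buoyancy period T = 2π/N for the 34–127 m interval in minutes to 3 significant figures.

10.2 min

ΔT = +6.5 K, ΔS = +2.19 psu (deep − shallow).
Δρ/ρ₀ = −αΔT + βΔS = -7.15 × 10⁻⁴ + 1.7082 × 10⁻³ = 9.932 × 10⁻⁴, so Δρ ≈ 1.018 kg m⁻³.
N² = (g/ρ₀)·Δρ/Δz = g·(Δρ/ρ₀)/Δz = 9.81 × 9.932 × 10⁻⁴ / 93 = 1.0477 × 10⁻⁴ s⁻².
N = √(1.0477 × 10⁻⁴) = 0.010236 rad s⁻¹ → T = 2π/N = 613.83 s = 10.231 min ≈ 10.2 min.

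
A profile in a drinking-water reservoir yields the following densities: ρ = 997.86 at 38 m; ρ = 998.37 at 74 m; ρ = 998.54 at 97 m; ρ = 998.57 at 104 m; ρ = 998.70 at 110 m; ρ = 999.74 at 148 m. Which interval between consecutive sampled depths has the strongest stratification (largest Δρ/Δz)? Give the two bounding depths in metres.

110–148 m

Compute the density gradient over each adjacent pair:
  38–74 m: Δρ/Δz = 0.51/36 = 0.014 kg m⁻⁴
  74–97 m: Δρ/Δz = 0.17/23 = 7.4 × 10⁻³ kg m⁻⁴
  97–104 m: Δρ/Δz = 0.03/7 = 4.3 × 10⁻³ kg m⁻⁴
  104–110 m: Δρ/Δz = 0.13/6 = 0.022 kg m⁻⁴
  110–148 m: Δρ/Δz = 1.04/38 = 0.027 kg m⁻⁴
The largest gradient is in the 110–148 m interval — the pycnocline.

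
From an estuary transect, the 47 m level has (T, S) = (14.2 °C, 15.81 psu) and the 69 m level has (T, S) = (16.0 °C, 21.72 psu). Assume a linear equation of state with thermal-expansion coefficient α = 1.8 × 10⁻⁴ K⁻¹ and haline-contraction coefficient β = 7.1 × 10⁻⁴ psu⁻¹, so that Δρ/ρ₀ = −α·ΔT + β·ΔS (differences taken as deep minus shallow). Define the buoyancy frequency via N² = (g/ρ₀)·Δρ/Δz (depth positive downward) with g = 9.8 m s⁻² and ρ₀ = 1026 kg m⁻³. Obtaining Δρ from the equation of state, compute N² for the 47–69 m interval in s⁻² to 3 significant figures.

ΔT = +1.8 K, ΔS = +5.91 psu (deep − shallow).
Δρ/ρ₀ = −αΔT + βΔS = -3.24 × 10⁻⁴ + 4.1961 × 10⁻³ = 3.8721 × 10⁻³, so Δρ ≈ 3.973 kg m⁻³.
N² = (g/ρ₀)·Δρ/Δz = g·(Δρ/ρ₀)/Δz = 9.8 × 3.8721 × 10⁻³ / 22 = 1.7248 × 10⁻³ s⁻² ≈ 1.72 × 10⁻³ s⁻².

1.72 × 10⁻³ s⁻²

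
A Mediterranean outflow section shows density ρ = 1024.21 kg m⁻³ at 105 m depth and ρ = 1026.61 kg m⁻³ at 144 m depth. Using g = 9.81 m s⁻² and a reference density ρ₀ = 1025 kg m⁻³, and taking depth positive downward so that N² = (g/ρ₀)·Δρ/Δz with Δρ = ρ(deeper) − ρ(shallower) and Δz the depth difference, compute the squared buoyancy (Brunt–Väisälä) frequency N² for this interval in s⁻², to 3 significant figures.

Δρ = 1026.61 − 1024.21 = 2.40 kg m⁻³ over Δz = 144 − 105 = 39 m.
N² = (9.81/1025) × (2.40/39) = 5.8897 × 10⁻⁴ s⁻² ≈ 5.89 × 10⁻⁴ s⁻².

5.89 × 10⁻⁴ s⁻²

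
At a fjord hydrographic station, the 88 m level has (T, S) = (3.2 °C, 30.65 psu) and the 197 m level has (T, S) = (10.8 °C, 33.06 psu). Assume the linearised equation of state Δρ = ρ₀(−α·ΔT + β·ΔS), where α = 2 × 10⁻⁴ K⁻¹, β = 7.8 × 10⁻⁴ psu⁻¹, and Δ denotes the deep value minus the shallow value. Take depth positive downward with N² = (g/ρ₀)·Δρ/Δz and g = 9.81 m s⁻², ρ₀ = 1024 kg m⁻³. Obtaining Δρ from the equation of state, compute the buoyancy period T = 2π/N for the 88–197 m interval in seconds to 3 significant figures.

1.10 × 10³ s

ΔT = +7.6 K, ΔS = +2.41 psu (deep − shallow).
Δρ/ρ₀ = −αΔT + βΔS = -1.52 × 10⁻³ + 1.8798 × 10⁻³ = 3.598 × 10⁻⁴, so Δρ ≈ 0.3684 kg m⁻³.
N² = (g/ρ₀)·Δρ/Δz = g·(Δρ/ρ₀)/Δz = 9.81 × 3.598 × 10⁻⁴ / 109 = 3.2382 × 10⁻⁵ s⁻².
N = √(3.2382 × 10⁻⁵) = 5.6905 × 10⁻³ rad s⁻¹ → T = 2π/N = 1.1042 × 10³ s ≈ 1.10 × 10³ s.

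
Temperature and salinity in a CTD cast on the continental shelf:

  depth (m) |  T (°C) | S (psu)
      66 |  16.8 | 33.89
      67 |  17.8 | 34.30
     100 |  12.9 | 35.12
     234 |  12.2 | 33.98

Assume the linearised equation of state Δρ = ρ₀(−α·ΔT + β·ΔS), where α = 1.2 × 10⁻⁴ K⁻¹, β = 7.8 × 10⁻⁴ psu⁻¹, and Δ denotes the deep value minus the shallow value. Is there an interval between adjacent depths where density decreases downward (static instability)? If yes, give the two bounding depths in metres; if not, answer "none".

100–234 m

Evaluate Δρ/ρ₀ = −αΔT + βΔS across each adjacent pair:
  66–67 m: −αΔT+βΔS = −(1.2 × 10⁻⁴)(+1.0)+(7.8 × 10⁻⁴)(+0.41) = 2.0 × 10⁻⁴ → stable
  67–100 m: −αΔT+βΔS = −(1.2 × 10⁻⁴)(-4.9)+(7.8 × 10⁻⁴)(+0.82) = 1.2 × 10⁻³ → stable
  100–234 m: −αΔT+βΔS = −(1.2 × 10⁻⁴)(-0.7)+(7.8 × 10⁻⁴)(-1.14) = -8.1 × 10⁻⁴ → UNSTABLE
The 100–234 m interval has Δρ < 0: lighter water underlies denser water.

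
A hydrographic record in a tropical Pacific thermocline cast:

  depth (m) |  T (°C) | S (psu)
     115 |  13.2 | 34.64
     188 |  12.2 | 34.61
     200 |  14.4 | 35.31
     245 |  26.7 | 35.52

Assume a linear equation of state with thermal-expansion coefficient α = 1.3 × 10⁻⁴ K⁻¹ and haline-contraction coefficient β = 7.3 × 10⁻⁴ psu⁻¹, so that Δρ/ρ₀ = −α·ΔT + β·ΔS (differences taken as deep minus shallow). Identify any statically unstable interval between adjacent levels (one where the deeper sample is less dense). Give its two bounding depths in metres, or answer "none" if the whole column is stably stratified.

200–245 m

Evaluate Δρ/ρ₀ = −αΔT + βΔS across each adjacent pair:
  115–188 m: −αΔT+βΔS = −(1.3 × 10⁻⁴)(-1.0)+(7.3 × 10⁻⁴)(-0.03) = 1.1 × 10⁻⁴ → stable
  188–200 m: −αΔT+βΔS = −(1.3 × 10⁻⁴)(+2.2)+(7.3 × 10⁻⁴)(+0.70) = 2.2 × 10⁻⁴ → stable
  200–245 m: −αΔT+βΔS = −(1.3 × 10⁻⁴)(+12.3)+(7.3 × 10⁻⁴)(+0.21) = -1.4 × 10⁻³ → UNSTABLE
The 200–245 m interval has Δρ < 0: lighter water underlies denser water.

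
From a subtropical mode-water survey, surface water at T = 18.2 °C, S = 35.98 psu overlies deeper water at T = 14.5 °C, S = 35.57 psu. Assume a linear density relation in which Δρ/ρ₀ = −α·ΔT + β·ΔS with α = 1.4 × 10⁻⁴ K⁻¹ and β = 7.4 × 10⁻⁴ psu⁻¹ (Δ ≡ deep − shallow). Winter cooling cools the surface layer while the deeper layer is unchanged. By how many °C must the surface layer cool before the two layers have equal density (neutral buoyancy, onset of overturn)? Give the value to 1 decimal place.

Neutral buoyancy requires Δρ = 0, i.e. −α(T_deep − T_surf′) + β(S_deep − S_surf) = 0.
T_surf′ = T_deep − (β/α)·ΔS = 14.5 − (7.4 × 10⁻⁴/1.4 × 10⁻⁴)·(-0.41) = 16.667 °C.
Cooling required: 18.2 − (16.667) = 1.533 °C.

1.5 °C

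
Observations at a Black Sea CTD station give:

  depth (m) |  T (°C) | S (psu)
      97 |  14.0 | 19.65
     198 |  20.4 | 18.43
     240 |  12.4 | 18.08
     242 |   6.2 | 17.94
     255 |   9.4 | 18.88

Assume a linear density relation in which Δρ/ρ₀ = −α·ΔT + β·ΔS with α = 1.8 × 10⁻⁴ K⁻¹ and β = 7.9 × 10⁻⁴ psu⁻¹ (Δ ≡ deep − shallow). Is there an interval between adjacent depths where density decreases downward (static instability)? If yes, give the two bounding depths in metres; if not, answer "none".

Evaluate Δρ/ρ₀ = −αΔT + βΔS across each adjacent pair:
  97–198 m: −αΔT+βΔS = −(1.8 × 10⁻⁴)(+6.4)+(7.9 × 10⁻⁴)(-1.22) = -2.1 × 10⁻³ → UNSTABLE
  198–240 m: −αΔT+βΔS = −(1.8 × 10⁻⁴)(-8.0)+(7.9 × 10⁻⁴)(-0.35) = 1.2 × 10⁻³ → stable
  240–242 m: −αΔT+βΔS = −(1.8 × 10⁻⁴)(-6.2)+(7.9 × 10⁻⁴)(-0.14) = 1.0 × 10⁻³ → stable
  242–255 m: −αΔT+βΔS = −(1.8 × 10⁻⁴)(+3.2)+(7.9 × 10⁻⁴)(+0.94) = 1.7 × 10⁻⁴ → stable
The 97–198 m interval has Δρ < 0: lighter water underlies denser water.

97–198 m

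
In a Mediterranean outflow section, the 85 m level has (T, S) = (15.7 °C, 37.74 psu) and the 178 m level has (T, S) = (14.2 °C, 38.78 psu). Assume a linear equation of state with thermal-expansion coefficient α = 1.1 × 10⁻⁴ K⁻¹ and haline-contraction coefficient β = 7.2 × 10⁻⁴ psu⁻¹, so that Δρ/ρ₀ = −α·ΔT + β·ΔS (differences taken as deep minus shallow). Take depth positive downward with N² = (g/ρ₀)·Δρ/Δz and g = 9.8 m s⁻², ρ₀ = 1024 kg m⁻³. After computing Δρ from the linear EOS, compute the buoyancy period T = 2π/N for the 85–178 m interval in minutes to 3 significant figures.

10.7 min

ΔT = -1.5 K, ΔS = +1.04 psu (deep − shallow).
Δρ/ρ₀ = −αΔT + βΔS = 1.65 × 10⁻⁴ + 7.488 × 10⁻⁴ = 9.138 × 10⁻⁴, so Δρ ≈ 0.9357 kg m⁻³.
N² = (g/ρ₀)·Δρ/Δz = g·(Δρ/ρ₀)/Δz = 9.8 × 9.138 × 10⁻⁴ / 93 = 9.6293 × 10⁻⁵ s⁻².
N = √(9.6293 × 10⁻⁵) = 9.8129 × 10⁻³ rad s⁻¹ → T = 2π/N = 640.30 s = 10.672 min ≈ 10.7 min.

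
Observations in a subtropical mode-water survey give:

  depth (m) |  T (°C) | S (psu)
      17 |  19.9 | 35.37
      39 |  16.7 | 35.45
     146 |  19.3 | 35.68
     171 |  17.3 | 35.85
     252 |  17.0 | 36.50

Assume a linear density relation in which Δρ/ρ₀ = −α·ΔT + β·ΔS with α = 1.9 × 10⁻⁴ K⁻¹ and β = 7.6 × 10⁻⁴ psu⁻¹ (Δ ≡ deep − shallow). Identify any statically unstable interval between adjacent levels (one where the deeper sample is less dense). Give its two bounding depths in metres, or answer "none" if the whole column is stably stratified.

39–146 m

Evaluate Δρ/ρ₀ = −αΔT + βΔS across each adjacent pair:
  17–39 m: −αΔT+βΔS = −(1.9 × 10⁻⁴)(-3.2)+(7.6 × 10⁻⁴)(+0.08) = 6.7 × 10⁻⁴ → stable
  39–146 m: −αΔT+βΔS = −(1.9 × 10⁻⁴)(+2.6)+(7.6 × 10⁻⁴)(+0.23) = -3.2 × 10⁻⁴ → UNSTABLE
  146–171 m: −αΔT+βΔS = −(1.9 × 10⁻⁴)(-2.0)+(7.6 × 10⁻⁴)(+0.17) = 5.1 × 10⁻⁴ → stable
  171–252 m: −αΔT+βΔS = −(1.9 × 10⁻⁴)(-0.3)+(7.6 × 10⁻⁴)(+0.65) = 5.5 × 10⁻⁴ → stable
The 39–146 m interval has Δρ < 0: lighter water underlies denser water.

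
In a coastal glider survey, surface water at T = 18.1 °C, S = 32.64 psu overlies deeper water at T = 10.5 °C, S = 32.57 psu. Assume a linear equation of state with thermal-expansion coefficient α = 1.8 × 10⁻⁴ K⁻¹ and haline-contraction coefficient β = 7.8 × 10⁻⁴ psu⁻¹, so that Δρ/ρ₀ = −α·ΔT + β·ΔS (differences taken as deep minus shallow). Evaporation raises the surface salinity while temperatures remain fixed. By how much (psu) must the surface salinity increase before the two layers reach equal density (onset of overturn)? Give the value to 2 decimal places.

Neutral buoyancy requires −α(T_deep − T_surf) + β(S_deep − S_surf′) = 0.
S_surf′ = S_deep − (α/β)·ΔT = 32.57 − (1.8 × 10⁻⁴/7.8 × 10⁻⁴)·(-7.6) = 34.3238 psu.
Increase required: 34.3238 − 32.64 = 1.6838 psu.

1.68 psu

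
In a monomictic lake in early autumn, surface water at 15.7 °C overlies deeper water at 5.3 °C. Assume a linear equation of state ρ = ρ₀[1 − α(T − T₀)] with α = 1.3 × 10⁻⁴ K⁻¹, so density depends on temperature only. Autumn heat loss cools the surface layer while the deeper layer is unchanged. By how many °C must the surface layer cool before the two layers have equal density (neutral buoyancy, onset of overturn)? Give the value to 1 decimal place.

10.4 °C

With temperature the only control, equal density requires T_surf′ = T_deep.
T_surf′ = 5.3 °C.
Cooling required: 15.7 − 5.3 = 10.4 °C.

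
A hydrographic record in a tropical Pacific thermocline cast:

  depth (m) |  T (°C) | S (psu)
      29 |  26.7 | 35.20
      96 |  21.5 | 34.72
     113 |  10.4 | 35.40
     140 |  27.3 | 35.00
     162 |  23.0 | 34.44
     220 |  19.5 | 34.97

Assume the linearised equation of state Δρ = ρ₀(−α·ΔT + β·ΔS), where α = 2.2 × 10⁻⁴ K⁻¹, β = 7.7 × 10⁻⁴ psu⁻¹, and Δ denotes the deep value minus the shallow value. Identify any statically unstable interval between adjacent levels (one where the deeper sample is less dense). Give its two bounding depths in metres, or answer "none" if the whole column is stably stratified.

113–140 m

Evaluate Δρ/ρ₀ = −αΔT + βΔS across each adjacent pair:
  29–96 m: −αΔT+βΔS = −(2.2 × 10⁻⁴)(-5.2)+(7.7 × 10⁻⁴)(-0.48) = 7.7 × 10⁻⁴ → stable
  96–113 m: −αΔT+βΔS = −(2.2 × 10⁻⁴)(-11.1)+(7.7 × 10⁻⁴)(+0.68) = 3.0 × 10⁻³ → stable
  113–140 m: −αΔT+βΔS = −(2.2 × 10⁻⁴)(+16.9)+(7.7 × 10⁻⁴)(-0.40) = -4.0 × 10⁻³ → UNSTABLE
  140–162 m: −αΔT+βΔS = −(2.2 × 10⁻⁴)(-4.3)+(7.7 × 10⁻⁴)(-0.56) = 5.1 × 10⁻⁴ → stable
  162–220 m: −αΔT+βΔS = −(2.2 × 10⁻⁴)(-3.5)+(7.7 × 10⁻⁴)(+0.53) = 1.2 × 10⁻³ → stable
The 113–140 m interval has Δρ < 0: lighter water underlies denser water.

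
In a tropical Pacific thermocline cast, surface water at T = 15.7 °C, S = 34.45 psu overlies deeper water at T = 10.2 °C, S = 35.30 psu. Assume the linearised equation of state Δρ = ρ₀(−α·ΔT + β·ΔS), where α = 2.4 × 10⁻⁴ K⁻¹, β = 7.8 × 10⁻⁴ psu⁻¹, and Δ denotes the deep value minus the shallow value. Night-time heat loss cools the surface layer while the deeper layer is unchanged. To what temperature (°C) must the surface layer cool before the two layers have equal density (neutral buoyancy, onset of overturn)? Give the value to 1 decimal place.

7.4 °C

Neutral buoyancy requires Δρ = 0, i.e. −α(T_deep − T_surf′) + β(S_deep − S_surf) = 0.
T_surf′ = T_deep − (β/α)·ΔS = 10.2 − (7.8 × 10⁻⁴/2.4 × 10⁻⁴)·(+0.85) = 7.438 °C.
Cooling required: 15.7 − (7.438) = 8.262 °C.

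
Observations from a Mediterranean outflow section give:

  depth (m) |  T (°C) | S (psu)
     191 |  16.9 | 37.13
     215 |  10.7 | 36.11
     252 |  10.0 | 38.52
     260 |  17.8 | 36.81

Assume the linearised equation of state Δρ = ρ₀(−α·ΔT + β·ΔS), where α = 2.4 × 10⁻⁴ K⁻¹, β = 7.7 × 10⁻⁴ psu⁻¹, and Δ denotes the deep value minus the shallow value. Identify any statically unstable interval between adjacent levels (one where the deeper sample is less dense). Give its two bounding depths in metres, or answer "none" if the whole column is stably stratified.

Evaluate Δρ/ρ₀ = −αΔT + βΔS across each adjacent pair:
  191–215 m: −αΔT+βΔS = −(2.4 × 10⁻⁴)(-6.2)+(7.7 × 10⁻⁴)(-1.02) = 7.0 × 10⁻⁴ → stable
  215–252 m: −αΔT+βΔS = −(2.4 × 10⁻⁴)(-0.7)+(7.7 × 10⁻⁴)(+2.41) = 2.0 × 10⁻³ → stable
  252–260 m: −αΔT+βΔS = −(2.4 × 10⁻⁴)(+7.8)+(7.7 × 10⁻⁴)(-1.71) = -3.2 × 10⁻³ → UNSTABLE
The 252–260 m interval has Δρ < 0: lighter water underlies denser water.

252–260 m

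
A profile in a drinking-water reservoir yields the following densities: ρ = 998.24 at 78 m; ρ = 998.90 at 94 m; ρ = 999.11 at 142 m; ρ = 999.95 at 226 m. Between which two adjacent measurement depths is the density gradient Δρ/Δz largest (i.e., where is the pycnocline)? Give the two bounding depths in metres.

Compute the density gradient over each adjacent pair:
  78–94 m: Δρ/Δz = 0.66/16 = 0.041 kg m⁻⁴
  94–142 m: Δρ/Δz = 0.21/48 = 4.4 × 10⁻³ kg m⁻⁴
  142–226 m: Δρ/Δz = 0.84/84 = 0.010 kg m⁻⁴
The largest gradient is in the 78–94 m interval — the pycnocline.

78–94 m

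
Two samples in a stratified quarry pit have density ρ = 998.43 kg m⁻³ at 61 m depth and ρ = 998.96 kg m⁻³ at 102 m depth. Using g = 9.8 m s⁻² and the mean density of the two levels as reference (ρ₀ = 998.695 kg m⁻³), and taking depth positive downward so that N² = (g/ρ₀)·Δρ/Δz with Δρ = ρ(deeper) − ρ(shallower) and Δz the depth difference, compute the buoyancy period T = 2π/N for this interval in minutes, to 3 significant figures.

9.30 min

Δρ = 998.96 − 998.43 = 0.53 kg m⁻³ over Δz = 102 − 61 = 41 m.
N² = (9.8/998.695) × (0.53/41) = 1.2685 × 10⁻⁴ s⁻².
N = √(1.2685 × 10⁻⁴) = 0.011263 rad s⁻¹, so T = 2π/N = 557.86 s = 9.2977 min ≈ 9.30 min.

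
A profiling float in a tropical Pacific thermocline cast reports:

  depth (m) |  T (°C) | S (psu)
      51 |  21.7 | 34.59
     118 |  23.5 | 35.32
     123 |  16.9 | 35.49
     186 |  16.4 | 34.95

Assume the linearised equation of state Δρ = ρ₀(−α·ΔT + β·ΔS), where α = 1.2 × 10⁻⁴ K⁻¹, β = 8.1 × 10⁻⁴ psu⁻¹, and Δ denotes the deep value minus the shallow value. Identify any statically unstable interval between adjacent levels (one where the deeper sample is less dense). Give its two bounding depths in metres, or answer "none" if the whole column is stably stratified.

123–186 m

Evaluate Δρ/ρ₀ = −αΔT + βΔS across each adjacent pair:
  51–118 m: −αΔT+βΔS = −(1.2 × 10⁻⁴)(+1.8)+(8.1 × 10⁻⁴)(+0.73) = 3.8 × 10⁻⁴ → stable
  118–123 m: −αΔT+βΔS = −(1.2 × 10⁻⁴)(-6.6)+(8.1 × 10⁻⁴)(+0.17) = 9.3 × 10⁻⁴ → stable
  123–186 m: −αΔT+βΔS = −(1.2 × 10⁻⁴)(-0.5)+(8.1 × 10⁻⁴)(-0.54) = -3.8 × 10⁻⁴ → UNSTABLE
The 123–186 m interval has Δρ < 0: lighter water underlies denser water.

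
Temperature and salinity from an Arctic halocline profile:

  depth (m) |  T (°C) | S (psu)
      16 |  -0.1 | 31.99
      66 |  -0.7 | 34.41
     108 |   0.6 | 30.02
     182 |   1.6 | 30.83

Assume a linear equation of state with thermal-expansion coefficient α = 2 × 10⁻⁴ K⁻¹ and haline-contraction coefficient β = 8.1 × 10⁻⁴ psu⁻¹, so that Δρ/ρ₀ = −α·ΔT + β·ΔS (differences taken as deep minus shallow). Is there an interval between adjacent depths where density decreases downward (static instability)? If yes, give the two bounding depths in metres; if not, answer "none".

66–108 m

Evaluate Δρ/ρ₀ = −αΔT + βΔS across each adjacent pair:
  16–66 m: −αΔT+βΔS = −(2 × 10⁻⁴)(-0.6)+(8.1 × 10⁻⁴)(+2.42) = 2.1 × 10⁻³ → stable
  66–108 m: −αΔT+βΔS = −(2 × 10⁻⁴)(+1.3)+(8.1 × 10⁻⁴)(-4.39) = -3.8 × 10⁻³ → UNSTABLE
  108–182 m: −αΔT+βΔS = −(2 × 10⁻⁴)(+1.0)+(8.1 × 10⁻⁴)(+0.81) = 4.6 × 10⁻⁴ → stable
The 66–108 m interval has Δρ < 0: lighter water underlies denser water.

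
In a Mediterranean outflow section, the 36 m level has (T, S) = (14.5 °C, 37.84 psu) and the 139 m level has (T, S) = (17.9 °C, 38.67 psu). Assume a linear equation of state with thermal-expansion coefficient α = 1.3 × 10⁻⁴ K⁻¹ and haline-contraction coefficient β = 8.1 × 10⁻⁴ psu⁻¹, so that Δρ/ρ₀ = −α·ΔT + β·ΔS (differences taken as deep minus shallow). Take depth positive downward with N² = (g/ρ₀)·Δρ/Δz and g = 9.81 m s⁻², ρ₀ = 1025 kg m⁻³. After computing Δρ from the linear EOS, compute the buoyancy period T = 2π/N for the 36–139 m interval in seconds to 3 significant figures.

1.34 × 10³ s

ΔT = +3.4 K, ΔS = +0.83 psu (deep − shallow).
Δρ/ρ₀ = −αΔT + βΔS = -4.42 × 10⁻⁴ + 6.723 × 10⁻⁴ = 2.303 × 10⁻⁴, so Δρ ≈ 0.2361 kg m⁻³.
N² = (g/ρ₀)·Δρ/Δz = g·(Δρ/ρ₀)/Δz = 9.81 × 2.303 × 10⁻⁴ / 103 = 2.1934 × 10⁻⁵ s⁻².
N = √(2.1934 × 10⁻⁵) = 4.6834 × 10⁻³ rad s⁻¹ → T = 2π/N = 1.3416 × 10³ s ≈ 1.34 × 10³ s.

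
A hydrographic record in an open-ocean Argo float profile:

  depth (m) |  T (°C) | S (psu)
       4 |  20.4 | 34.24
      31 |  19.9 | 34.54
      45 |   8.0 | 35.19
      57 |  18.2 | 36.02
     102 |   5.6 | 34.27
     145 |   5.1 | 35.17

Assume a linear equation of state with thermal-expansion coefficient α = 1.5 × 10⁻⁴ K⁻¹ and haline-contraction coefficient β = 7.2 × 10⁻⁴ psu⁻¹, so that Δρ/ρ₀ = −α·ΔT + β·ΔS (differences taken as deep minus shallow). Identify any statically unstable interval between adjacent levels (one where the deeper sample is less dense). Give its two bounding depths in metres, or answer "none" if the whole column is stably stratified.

Evaluate Δρ/ρ₀ = −αΔT + βΔS across each adjacent pair:
  4–31 m: −αΔT+βΔS = −(1.5 × 10⁻⁴)(-0.5)+(7.2 × 10⁻⁴)(+0.30) = 2.9 × 10⁻⁴ → stable
  31–45 m: −αΔT+βΔS = −(1.5 × 10⁻⁴)(-11.9)+(7.2 × 10⁻⁴)(+0.65) = 2.3 × 10⁻³ → stable
  45–57 m: −αΔT+βΔS = −(1.5 × 10⁻⁴)(+10.2)+(7.2 × 10⁻⁴)(+0.83) = -9.3 × 10⁻⁴ → UNSTABLE
  57–102 m: −αΔT+βΔS = −(1.5 × 10⁻⁴)(-12.6)+(7.2 × 10⁻⁴)(-1.75) = 6.3 × 10⁻⁴ → stable
  102–145 m: −αΔT+βΔS = −(1.5 × 10⁻⁴)(-0.5)+(7.2 × 10⁻⁴)(+0.90) = 7.2 × 10⁻⁴ → stable
The 45–57 m interval has Δρ < 0: lighter water underlies denser water.

45–57 m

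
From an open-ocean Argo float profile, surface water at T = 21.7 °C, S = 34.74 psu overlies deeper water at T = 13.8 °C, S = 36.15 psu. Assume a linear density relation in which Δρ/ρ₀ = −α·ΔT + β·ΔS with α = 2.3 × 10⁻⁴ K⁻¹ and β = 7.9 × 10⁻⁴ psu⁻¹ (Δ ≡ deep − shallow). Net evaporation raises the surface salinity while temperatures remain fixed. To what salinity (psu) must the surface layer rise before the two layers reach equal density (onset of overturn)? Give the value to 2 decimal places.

38.45 psu

Neutral buoyancy requires −α(T_deep − T_surf) + β(S_deep − S_surf′) = 0.
S_surf′ = S_deep − (α/β)·ΔT = 36.15 − (2.3 × 10⁻⁴/7.9 × 10⁻⁴)·(-7.9) = 38.4500 psu.
Increase required: 38.4500 − 34.74 = 3.7100 psu.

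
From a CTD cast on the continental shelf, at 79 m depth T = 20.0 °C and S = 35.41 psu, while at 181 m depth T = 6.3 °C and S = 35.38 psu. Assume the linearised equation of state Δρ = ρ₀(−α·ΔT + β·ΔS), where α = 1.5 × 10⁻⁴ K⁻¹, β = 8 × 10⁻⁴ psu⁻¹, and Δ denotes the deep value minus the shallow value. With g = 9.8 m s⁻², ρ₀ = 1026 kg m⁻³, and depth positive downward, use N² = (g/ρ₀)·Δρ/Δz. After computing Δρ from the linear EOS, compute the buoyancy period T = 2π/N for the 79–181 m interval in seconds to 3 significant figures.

450 s

ΔT = -13.7 K, ΔS = -0.03 psu (deep − shallow).
Δρ/ρ₀ = −αΔT + βΔS = 2.055 × 10⁻³ − 2.40 × 10⁻⁵ = 2.031 × 10⁻³, so Δρ ≈ 2.084 kg m⁻³.
N² = (g/ρ₀)·Δρ/Δz = g·(Δρ/ρ₀)/Δz = 9.8 × 2.031 × 10⁻³ / 102 = 1.9514 × 10⁻⁴ s⁻².
N = √(1.9514 × 10⁻⁴) = 0.013969 rad s⁻¹ → T = 2π/N = 449.79 s ≈ 450 s.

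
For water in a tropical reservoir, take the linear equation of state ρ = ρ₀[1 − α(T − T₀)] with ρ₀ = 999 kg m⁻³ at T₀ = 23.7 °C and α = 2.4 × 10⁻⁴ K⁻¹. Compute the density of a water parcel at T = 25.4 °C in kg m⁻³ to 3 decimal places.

T − T₀ = +1.7 K.
Bracket = 1 − α·(+1.7) = 1 + (-4.08 × 10⁻⁴) = 0.9995920.
ρ = 999 × 0.9995920 = 998.592 kg m⁻³.

998.592 kg m⁻³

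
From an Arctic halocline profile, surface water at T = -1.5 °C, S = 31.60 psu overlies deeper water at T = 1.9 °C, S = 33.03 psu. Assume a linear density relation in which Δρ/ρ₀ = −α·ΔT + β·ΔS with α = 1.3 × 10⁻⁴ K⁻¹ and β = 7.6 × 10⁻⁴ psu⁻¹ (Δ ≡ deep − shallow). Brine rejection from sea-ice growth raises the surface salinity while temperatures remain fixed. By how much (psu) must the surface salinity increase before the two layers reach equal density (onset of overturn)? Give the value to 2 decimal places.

Neutral buoyancy requires −α(T_deep − T_surf) + β(S_deep − S_surf′) = 0.
S_surf′ = S_deep − (α/β)·ΔT = 33.03 − (1.3 × 10⁻⁴/7.6 × 10⁻⁴)·(+3.4) = 32.4484 psu.
Increase required: 32.4484 − 31.60 = 0.8484 psu.

0.85 psu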